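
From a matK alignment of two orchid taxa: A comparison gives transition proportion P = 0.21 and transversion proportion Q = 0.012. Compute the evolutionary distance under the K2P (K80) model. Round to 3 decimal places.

0.289

Under the Kimura two-parameter model, d = −½ ln(1 − 2P − Q) − ¼ ln(1 − 2Q).
1 − 2P − Q = 0.568, giving −½ ln(0.568) = 0.282817.
1 − 2Q = 0.976, giving −¼ ln(0.976) = 0.006073.
d = 0.282817 + 0.006073 = 0.288890.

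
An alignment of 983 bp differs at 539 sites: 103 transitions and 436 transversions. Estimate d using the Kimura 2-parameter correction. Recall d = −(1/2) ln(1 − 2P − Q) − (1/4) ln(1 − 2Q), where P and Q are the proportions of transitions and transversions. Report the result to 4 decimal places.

1.0746

P = 103/983 ≈ 0.104781 and Q = 436/983 ≈ 0.44354.
Under the Kimura two-parameter model, d = −½ ln(1 − 2P − Q) − ¼ ln(1 − 2Q).
1 − 2P − Q = 0.346898, giving −½ ln(0.346898) = 0.529362.
1 − 2Q = 0.11292, giving −¼ ln(0.11292) = 0.545269.
d = 0.529362 + 0.545269 = 1.074631.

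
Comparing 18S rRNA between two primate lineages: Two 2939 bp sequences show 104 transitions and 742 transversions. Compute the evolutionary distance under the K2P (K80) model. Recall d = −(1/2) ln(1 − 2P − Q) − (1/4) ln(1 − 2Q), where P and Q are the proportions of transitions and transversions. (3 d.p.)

0.371

P = 104/2939 ≈ 0.035386 and Q = 742/2939 ≈ 0.252467.
Under the Kimura two-parameter model, d = −½ ln(1 − 2P − Q) − ¼ ln(1 − 2Q).
1 − 2P − Q = 0.676761, giving −½ ln(0.676761) = 0.195219.
1 − 2Q = 0.495066, giving −¼ ln(0.495066) = 0.175766.
d = 0.195219 + 0.175766 = 0.370985.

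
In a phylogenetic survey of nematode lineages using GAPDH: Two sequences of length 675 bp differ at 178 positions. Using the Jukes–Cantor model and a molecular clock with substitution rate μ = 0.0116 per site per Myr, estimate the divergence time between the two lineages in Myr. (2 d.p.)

p = 178/675 ≈ 0.263704.
d = −(3/4) ln(1 − 4p/3) = −0.75 ln(1 − 0.351605) = −0.75 ln(0.648395)
  = −0.75 × (-0.433255) = 0.324941 substitutions/site.
Under a molecular clock d = 2μt, so t = d/(2μ) = 0.324941 / (2 × 0.0116) = 14.01 Myr.

14.01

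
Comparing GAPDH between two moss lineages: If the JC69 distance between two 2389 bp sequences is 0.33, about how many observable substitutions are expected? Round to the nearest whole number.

638

Invert JC69: p = (3/4)(1 − e^(−4d/3)) = 0.75 × (1 − e^(-0.44)) = 0.75 × (1 − 0.644036) = 0.266973.
Expected differing sites = pL ≈ 0.266973 × 2389 = 637.798497 ≈ 638.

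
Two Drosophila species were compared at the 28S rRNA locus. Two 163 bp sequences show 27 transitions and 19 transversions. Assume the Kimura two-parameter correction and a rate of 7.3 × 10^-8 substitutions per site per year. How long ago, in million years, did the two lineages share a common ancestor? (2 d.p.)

P = 27/163 ≈ 0.165644 and Q = 19/163 ≈ 0.116564.
Under the Kimura two-parameter model, d = −½ ln(1 − 2P − Q) − ¼ ln(1 − 2Q).
1 − 2P − Q = 0.552148, giving −½ ln(0.552148) = 0.296970.
1 − 2Q = 0.766872, giving −¼ ln(0.766872) = 0.066359.
d = 0.296970 + 0.066359 = 0.363329.
Under a molecular clock d = 2μt, so t = d/(2μ) = 0.363329 / (2 × 7.3 × 10^-8) = 2.49 million years.

2.49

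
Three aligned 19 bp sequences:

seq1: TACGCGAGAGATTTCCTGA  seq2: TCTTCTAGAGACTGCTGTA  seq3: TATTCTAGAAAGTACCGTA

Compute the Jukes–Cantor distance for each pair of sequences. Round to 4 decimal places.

seq1–seq2: 9/19 sites differ → p ≈ 0.473684, d = −0.75 ln(1 − 0.631579) = 0.748897 ≈ 0.7489.
seq1–seq3: 8/19 sites differ → p ≈ 0.421053, d = −0.75 ln(1 − 0.561404) = 0.618132 ≈ 0.6181.
seq2–seq3: 5/19 sites differ → p ≈ 0.263158, d = −0.75 ln(1 − 0.350877) = 0.324100 ≈ 0.3241.

d(seq1,seq2) = 0.7489, d(seq1,seq3) = 0.6181, d(seq2,seq3) = 0.3241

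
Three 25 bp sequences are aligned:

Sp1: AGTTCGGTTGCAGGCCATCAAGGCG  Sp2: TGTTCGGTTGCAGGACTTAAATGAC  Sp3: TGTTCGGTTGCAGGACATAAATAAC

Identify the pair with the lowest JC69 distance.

Sp1–Sp2: 7/25 differ, p = 0.280, d = 0.351.
Sp1–Sp3: 7/25 differ, p = 0.280, d = 0.351.
Sp2–Sp3: 2/25 differ, p = 0.080, d = 0.085.
The smallest distance is between Sp2 and Sp3.

Sp2 and Sp3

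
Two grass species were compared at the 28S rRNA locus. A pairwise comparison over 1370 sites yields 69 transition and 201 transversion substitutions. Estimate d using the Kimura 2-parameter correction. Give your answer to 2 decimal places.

0.23

P = 69/1370 ≈ 0.050365 and Q = 201/1370 ≈ 0.146715.
Under the Kimura two-parameter model, d = −½ ln(1 − 2P − Q) − ¼ ln(1 − 2Q).
1 − 2P − Q = 0.752555, giving −½ ln(0.752555) = 0.142141.
1 − 2Q = 0.70657, giving −¼ ln(0.70657) = 0.086833.
d = 0.142141 + 0.086833 = 0.228974.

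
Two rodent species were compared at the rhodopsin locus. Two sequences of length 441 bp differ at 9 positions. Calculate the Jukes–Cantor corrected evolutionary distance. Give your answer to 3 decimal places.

0.021

p = 9/441 ≈ 0.020408.
d = −(3/4) ln(1 − 4p/3) = −0.75 ln(1 − 0.027211) = −0.75 ln(0.972789)
  = −0.75 × (-0.027588) = 0.020691 substitutions/site.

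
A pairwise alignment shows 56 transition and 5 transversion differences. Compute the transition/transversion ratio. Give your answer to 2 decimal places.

11.20

R = 56/5 = 11.20.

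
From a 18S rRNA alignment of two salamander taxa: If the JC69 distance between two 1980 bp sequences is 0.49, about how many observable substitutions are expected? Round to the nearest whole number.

712

Invert JC69: p = (3/4)(1 − e^(−4d/3)) = 0.75 × (1 − e^(-0.653333)) = 0.75 × (1 − 0.520309) = 0.359768.
Expected differing sites = pL ≈ 0.359768 × 1980 = 712.34064 ≈ 712.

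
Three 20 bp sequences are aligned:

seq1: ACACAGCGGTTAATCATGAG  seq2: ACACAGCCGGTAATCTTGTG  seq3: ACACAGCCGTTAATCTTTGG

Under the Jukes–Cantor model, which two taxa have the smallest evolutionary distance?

seq2 and seq3

seq1–seq2: 4/20 differ, p = 0.200, d = 0.233.
seq1–seq3: 4/20 differ, p = 0.200, d = 0.233.
seq2–seq3: 3/20 differ, p = 0.150, d = 0.167.
The smallest distance is between seq2 and seq3.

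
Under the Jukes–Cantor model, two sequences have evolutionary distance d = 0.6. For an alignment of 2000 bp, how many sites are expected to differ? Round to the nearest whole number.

826

Invert JC69: p = (3/4)(1 − e^(−4d/3)) = 0.75 × (1 − e^(-0.8)) = 0.75 × (1 − 0.449329) = 0.413003.
Expected differing sites = pL ≈ 0.413003 × 2000 = 826.006 ≈ 826.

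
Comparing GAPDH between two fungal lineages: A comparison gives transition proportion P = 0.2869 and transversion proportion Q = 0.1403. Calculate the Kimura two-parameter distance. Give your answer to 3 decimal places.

0.708

Under the Kimura two-parameter model, d = −½ ln(1 − 2P − Q) − ¼ ln(1 − 2Q).
1 − 2P − Q = 0.2859, giving −½ ln(0.2859) = 0.626057.
1 − 2Q = 0.7194, giving −¼ ln(0.7194) = 0.082334.
d = 0.626057 + 0.082334 = 0.708391.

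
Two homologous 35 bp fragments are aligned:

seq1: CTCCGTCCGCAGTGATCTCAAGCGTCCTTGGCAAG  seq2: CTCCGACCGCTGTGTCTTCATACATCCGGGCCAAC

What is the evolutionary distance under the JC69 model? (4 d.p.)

The sequences differ at 12 of 35 sites, so p = 12/35 ≈ 0.342857.
d = −(3/4) ln(1 − 4p/3) = −0.75 ln(1 − 0.457143) = −0.75 ln(0.542857)
  = −0.75 × (-0.610909) = 0.458182 substitutions/site.

0.4582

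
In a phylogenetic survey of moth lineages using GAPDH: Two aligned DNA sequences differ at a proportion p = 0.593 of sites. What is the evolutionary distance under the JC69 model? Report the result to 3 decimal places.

d = −(3/4) ln(1 − 4p/3) = −0.75 ln(1 − 0.790667) = −0.75 ln(0.209333)
  = −0.75 × (-1.563829) = 1.172872 substitutions/site.

1.173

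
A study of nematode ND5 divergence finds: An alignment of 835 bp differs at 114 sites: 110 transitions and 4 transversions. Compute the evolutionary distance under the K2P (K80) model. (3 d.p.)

P = 110/835 ≈ 0.131737 and Q = 4/835 ≈ 0.00479.
Under the Kimura two-parameter model, d = −½ ln(1 − 2P − Q) − ¼ ln(1 − 2Q).
1 − 2P − Q = 0.731736, giving −½ ln(0.731736) = 0.156168.
1 − 2Q = 0.99042, giving −¼ ln(0.99042) = 0.002407.
d = 0.156168 + 0.002407 = 0.158575.

0.159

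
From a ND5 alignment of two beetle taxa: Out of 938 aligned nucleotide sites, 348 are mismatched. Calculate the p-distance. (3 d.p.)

0.371

p = 348/938 = 0.371002… ≈ 0.371 (to 3 d.p.).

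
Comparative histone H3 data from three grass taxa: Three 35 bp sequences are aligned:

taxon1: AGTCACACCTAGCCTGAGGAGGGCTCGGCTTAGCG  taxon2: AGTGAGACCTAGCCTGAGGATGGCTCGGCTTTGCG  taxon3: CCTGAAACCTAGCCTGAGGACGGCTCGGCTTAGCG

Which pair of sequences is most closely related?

taxon1–taxon2: 4/35 differ, p = 0.114, d = 0.124.
taxon1–taxon3: 5/35 differ, p = 0.143, d = 0.158.
taxon2–taxon3: 5/35 differ, p = 0.143, d = 0.158.
The smallest distance is between taxon1 and taxon2.

taxon1 and taxon2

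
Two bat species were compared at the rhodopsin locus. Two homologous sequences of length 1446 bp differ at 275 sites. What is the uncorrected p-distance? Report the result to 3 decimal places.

p = 275/1446 = 0.190179… ≈ 0.190 (to 3 d.p.).

0.190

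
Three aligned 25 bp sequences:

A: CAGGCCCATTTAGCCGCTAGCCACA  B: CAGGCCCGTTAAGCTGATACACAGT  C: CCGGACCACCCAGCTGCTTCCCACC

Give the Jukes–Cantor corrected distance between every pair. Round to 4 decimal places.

d(A,B) = 0.4172, d(A,C) = 0.4904, d(B,C) = 0.6626

A–B: 8/25 sites differ → p = 0.32, d = −0.75 ln(1 − 0.426667) = 0.417216 ≈ 0.4172.
A–C: 9/25 sites differ → p = 0.36, d = −0.75 ln(1 − 0.48) = 0.490445 ≈ 0.4904.
B–C: 11/25 sites differ → p = 0.44, d = −0.75 ln(1 − 0.586667) = 0.662626 ≈ 0.6626.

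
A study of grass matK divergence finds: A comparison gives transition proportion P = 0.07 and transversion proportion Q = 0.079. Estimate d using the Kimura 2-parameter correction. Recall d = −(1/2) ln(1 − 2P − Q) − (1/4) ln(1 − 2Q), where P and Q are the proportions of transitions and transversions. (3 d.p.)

0.167

Under the Kimura two-parameter model, d = −½ ln(1 − 2P − Q) − ¼ ln(1 − 2Q).
1 − 2P − Q = 0.781, giving −½ ln(0.781) = 0.123590.
1 − 2Q = 0.842, giving −¼ ln(0.842) = 0.042994.
d = 0.123590 + 0.042994 = 0.166584.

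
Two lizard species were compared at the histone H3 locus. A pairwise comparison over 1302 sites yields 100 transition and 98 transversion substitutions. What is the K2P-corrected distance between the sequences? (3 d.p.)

0.171

P = 100/1302 ≈ 0.076805 and Q = 98/1302 ≈ 0.075269.
Under the Kimura two-parameter model, d = −½ ln(1 − 2P − Q) − ¼ ln(1 − 2Q).
1 − 2P − Q = 0.771121, giving −½ ln(0.771121) = 0.129955.
1 − 2Q = 0.849462, giving −¼ ln(0.849462) = 0.040788.
d = 0.129955 + 0.040788 = 0.170743.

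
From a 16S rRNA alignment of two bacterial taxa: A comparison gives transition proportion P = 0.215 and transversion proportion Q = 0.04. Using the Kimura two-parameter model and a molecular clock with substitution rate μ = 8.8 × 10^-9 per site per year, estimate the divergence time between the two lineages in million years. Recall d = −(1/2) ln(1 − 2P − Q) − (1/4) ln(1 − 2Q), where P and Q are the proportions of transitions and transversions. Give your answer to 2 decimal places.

19.22

Under the Kimura two-parameter model, d = −½ ln(1 − 2P − Q) − ¼ ln(1 − 2Q).
1 − 2P − Q = 0.53, giving −½ ln(0.53) = 0.317439.
1 − 2Q = 0.92, giving −¼ ln(0.92) = 0.020845.
d = 0.317439 + 0.020845 = 0.338284.
Under a molecular clock d = 2μt, so t = d/(2μ) = 0.338284 / (2 × 8.8 × 10^-9) = 19.22 million years.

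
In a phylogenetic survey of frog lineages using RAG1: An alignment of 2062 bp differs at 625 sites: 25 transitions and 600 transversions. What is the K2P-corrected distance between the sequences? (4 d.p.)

P = 25/2062 ≈ 0.012124 and Q = 600/2062 ≈ 0.29098.
Under the Kimura two-parameter model, d = −½ ln(1 − 2P − Q) − ¼ ln(1 − 2Q).
1 − 2P − Q = 0.684772, giving −½ ln(0.684772) = 0.189335.
1 − 2Q = 0.41804, giving −¼ ln(0.41804) = 0.218045.
d = 0.189335 + 0.218045 = 0.407380.

0.4074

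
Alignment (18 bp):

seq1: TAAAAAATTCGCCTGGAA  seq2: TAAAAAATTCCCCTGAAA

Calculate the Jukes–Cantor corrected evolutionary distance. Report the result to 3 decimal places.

The sequences differ at 2 of 18 sites (11, 16), so p = 2/18 ≈ 0.111111.
d = −(3/4) ln(1 − 4p/3) = −0.75 ln(1 − 0.148148) = −0.75 ln(0.851852)
  = −0.75 × (-0.160342) = 0.120257 substitutions/site.

0.120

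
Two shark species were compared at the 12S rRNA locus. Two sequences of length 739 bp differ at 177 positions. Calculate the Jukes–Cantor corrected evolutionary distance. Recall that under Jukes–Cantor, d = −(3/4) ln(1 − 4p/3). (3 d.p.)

p = 177/739 ≈ 0.239513.
d = −(3/4) ln(1 − 4p/3) = −0.75 ln(1 − 0.319351) = −0.75 ln(0.680649)
  = −0.75 × (-0.384709) = 0.288532 substitutions/site.

0.289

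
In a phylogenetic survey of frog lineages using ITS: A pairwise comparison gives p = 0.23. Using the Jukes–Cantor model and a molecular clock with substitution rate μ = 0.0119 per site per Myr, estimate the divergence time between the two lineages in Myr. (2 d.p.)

d = −(3/4) ln(1 − 4p/3) = −0.75 ln(1 − 0.306667) = −0.75 ln(0.693333)
  = −0.75 × (-0.366245) = 0.274684 substitutions/site.
Under a molecular clock d = 2μt, so t = d/(2μ) = 0.274684 / (2 × 0.0119) = 11.54 Myr.

11.54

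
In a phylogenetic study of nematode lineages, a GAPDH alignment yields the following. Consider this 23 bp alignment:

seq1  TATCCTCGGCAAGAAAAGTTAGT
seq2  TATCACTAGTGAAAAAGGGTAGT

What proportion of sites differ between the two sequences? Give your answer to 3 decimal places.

The sequences differ at 9 of 23 positions (sites 5, 6, 7, 8, 10, 11, 13, 17, 19).
p = 9/23 = 0.391304… ≈ 0.391 (to 3 d.p.).

0.391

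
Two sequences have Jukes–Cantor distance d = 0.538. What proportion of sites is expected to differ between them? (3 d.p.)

0.384

p = (3/4)(1 − e^(−4d/3)) = 0.75 × (1 − e^(-0.717333)) = 0.75 × (1 − 0.488052) = 0.383961.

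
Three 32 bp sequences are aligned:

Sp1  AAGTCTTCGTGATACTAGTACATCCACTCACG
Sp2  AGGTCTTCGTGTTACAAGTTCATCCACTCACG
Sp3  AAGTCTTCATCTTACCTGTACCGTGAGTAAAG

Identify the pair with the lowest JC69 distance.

Sp1–Sp2: 4/32 differ, p = 0.125, d = 0.137.
Sp1–Sp3: 12/32 differ, p = 0.375, d = 0.520.
Sp2–Sp3: 13/32 differ, p = 0.406, d = 0.585.
The smallest distance is between Sp1 and Sp2.

Sp1 and Sp2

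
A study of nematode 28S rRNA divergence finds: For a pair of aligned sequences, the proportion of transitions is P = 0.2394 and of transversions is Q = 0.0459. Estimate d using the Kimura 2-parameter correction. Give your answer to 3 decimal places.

0.396

Under the Kimura two-parameter model, d = −½ ln(1 − 2P − Q) − ¼ ln(1 − 2Q).
1 − 2P − Q = 0.4753, giving −½ ln(0.4753) = 0.371905.
1 − 2Q = 0.9082, giving −¼ ln(0.9082) = 0.024073.
d = 0.371905 + 0.024073 = 0.395978.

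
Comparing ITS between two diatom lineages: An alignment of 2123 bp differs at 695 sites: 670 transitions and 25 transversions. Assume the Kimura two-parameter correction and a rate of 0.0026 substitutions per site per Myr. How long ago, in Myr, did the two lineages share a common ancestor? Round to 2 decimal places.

P = 670/2123 ≈ 0.315591 and Q = 25/2123 ≈ 0.011776.
Under the Kimura two-parameter model, d = −½ ln(1 − 2P − Q) − ¼ ln(1 − 2Q).
1 − 2P − Q = 0.357042, giving −½ ln(0.357042) = 0.514951.
1 − 2Q = 0.976448, giving −¼ ln(0.976448) = 0.005958.
d = 0.514951 + 0.005958 = 0.520909.
Under a molecular clock d = 2μt, so t = d/(2μ) = 0.520909 / (2 × 0.0026) = 100.17 Myr.

100.17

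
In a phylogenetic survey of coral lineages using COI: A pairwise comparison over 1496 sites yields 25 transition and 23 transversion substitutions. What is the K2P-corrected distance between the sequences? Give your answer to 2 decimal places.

0.03

P = 25/1496 ≈ 0.016711 and Q = 23/1496 ≈ 0.015374.
Under the Kimura two-parameter model, d = −½ ln(1 − 2P − Q) − ¼ ln(1 − 2Q).
1 − 2P − Q = 0.951204, giving −½ ln(0.951204) = 0.025013.
1 − 2Q = 0.969252, giving −¼ ln(0.969252) = 0.007808.
d = 0.025013 + 0.007808 = 0.032821.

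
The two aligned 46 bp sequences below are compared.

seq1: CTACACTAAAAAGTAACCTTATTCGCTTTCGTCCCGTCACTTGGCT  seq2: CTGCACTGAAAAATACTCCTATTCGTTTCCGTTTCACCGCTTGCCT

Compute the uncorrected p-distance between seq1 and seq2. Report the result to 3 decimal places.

0.304

The sequences differ at 14 of 46 positions.
p = 14/46 = 0.304347… ≈ 0.304 (to 3 d.p.).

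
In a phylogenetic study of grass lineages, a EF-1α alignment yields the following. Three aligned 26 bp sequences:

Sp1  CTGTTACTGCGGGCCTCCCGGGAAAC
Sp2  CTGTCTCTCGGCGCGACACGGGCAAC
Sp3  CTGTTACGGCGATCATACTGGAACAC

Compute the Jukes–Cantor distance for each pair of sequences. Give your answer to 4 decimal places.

d(Sp1,Sp2) = 0.4643, d(Sp1,Sp3) = 0.3961, d(Sp2,Sp3) = 1.0998

Sp1–Sp2: 9/26 sites differ → p ≈ 0.346154, d = −0.75 ln(1 − 0.461539) = 0.464280 ≈ 0.4643.
Sp1–Sp3: 8/26 sites differ → p ≈ 0.307692, d = −0.75 ln(1 − 0.410256) = 0.396050 ≈ 0.3961.
Sp2–Sp3: 15/26 sites differ → p ≈ 0.576923, d = −0.75 ln(1 − 0.769231) = 1.099754 ≈ 1.0998.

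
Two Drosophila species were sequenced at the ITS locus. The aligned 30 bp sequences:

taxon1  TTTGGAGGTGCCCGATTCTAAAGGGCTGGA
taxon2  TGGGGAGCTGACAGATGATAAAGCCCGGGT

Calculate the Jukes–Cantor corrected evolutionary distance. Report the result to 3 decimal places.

0.503

The sequences differ at 11 of 30 sites, so p = 11/30 ≈ 0.366667.
d = −(3/4) ln(1 − 4p/3) = −0.75 ln(1 − 0.488889) = −0.75 ln(0.511111)
  = −0.75 × (-0.671168) = 0.503376 substitutions/site.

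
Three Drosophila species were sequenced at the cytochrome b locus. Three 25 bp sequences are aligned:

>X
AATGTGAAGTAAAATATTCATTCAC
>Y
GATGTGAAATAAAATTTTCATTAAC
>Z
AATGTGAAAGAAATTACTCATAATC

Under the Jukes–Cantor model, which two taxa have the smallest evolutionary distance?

X–Y: 4/25 differ, p = 0.160, d = 0.180.
X–Z: 7/25 differ, p = 0.280, d = 0.351.
Y–Z: 7/25 differ, p = 0.280, d = 0.351.
The smallest distance is between X and Y.

X and Y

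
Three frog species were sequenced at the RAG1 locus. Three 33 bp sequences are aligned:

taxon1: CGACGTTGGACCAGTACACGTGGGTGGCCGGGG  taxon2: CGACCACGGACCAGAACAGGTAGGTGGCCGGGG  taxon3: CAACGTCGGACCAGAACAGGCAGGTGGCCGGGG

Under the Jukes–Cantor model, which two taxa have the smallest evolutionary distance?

taxon1–taxon2: 6/33 differ, p = 0.182, d = 0.208.
taxon1–taxon3: 6/33 differ, p = 0.182, d = 0.208.
taxon2–taxon3: 4/33 differ, p = 0.121, d = 0.132.
The smallest distance is between taxon2 and taxon3.

taxon2 and taxon3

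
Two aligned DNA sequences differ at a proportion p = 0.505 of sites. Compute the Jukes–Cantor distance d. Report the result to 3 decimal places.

0.839

d = −(3/4) ln(1 − 4p/3) = −0.75 ln(1 − 0.673333) = −0.75 ln(0.326667)
  = −0.75 × (-1.118814) = 0.839111 substitutions/site.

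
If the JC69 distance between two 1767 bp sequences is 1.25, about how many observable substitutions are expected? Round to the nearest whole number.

1075

Invert JC69: p = (3/4)(1 − e^(−4d/3)) = 0.75 × (1 − e^(-1.666667)) = 0.75 × (1 − 0.188876) = 0.608343.
Expected differing sites = pL ≈ 0.608343 × 1767 = 1074.942081 ≈ 1075.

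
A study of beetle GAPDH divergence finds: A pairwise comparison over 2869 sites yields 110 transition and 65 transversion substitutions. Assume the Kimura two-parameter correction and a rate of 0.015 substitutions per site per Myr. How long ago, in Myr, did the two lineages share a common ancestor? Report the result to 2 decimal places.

2.13

P = 110/2869 ≈ 0.038341 and Q = 65/2869 ≈ 0.022656.
Under the Kimura two-parameter model, d = −½ ln(1 − 2P − Q) − ¼ ln(1 − 2Q).
1 − 2P − Q = 0.900662, giving −½ ln(0.900662) = 0.052313.
1 − 2Q = 0.954688, giving −¼ ln(0.954688) = 0.011593.
d = 0.052313 + 0.011593 = 0.063906.
Under a molecular clock d = 2μt, so t = d/(2μ) = 0.063906 / (2 × 0.015) = 2.13 Myr.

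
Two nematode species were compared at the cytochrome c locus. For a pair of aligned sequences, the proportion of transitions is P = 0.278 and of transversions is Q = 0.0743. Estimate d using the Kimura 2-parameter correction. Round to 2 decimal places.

Under the Kimura two-parameter model, d = −½ ln(1 − 2P − Q) − ¼ ln(1 − 2Q).
1 − 2P − Q = 0.3697, giving −½ ln(0.3697) = 0.497532.
1 − 2Q = 0.8514, giving −¼ ln(0.8514) = 0.040218.
d = 0.497532 + 0.040218 = 0.537750.

0.54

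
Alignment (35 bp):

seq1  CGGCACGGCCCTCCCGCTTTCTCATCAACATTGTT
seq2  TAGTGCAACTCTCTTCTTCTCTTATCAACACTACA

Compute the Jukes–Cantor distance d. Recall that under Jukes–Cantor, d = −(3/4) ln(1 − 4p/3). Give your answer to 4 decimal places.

The sequences differ at 17 of 35 sites, so p = 17/35 ≈ 0.485714.
d = −(3/4) ln(1 − 4p/3) = −0.75 ln(1 − 0.647619) = −0.75 ln(0.352381)
  = −0.75 × (-1.043042) = 0.782282 substitutions/site.

0.7823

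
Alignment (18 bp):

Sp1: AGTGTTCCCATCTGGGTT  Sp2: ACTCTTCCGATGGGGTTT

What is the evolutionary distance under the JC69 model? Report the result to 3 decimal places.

0.441

The sequences differ at 6 of 18 sites (2, 4, 9, 12, 13, 16), so p = 6/18 ≈ 0.333333.
d = −(3/4) ln(1 − 4p/3) = −0.75 ln(1 − 0.444444) = −0.75 ln(0.555556)
  = −0.75 × (-0.587786) = 0.440840 substitutions/site.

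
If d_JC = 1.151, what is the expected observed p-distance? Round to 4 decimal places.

p = (3/4)(1 − e^(−4d/3)) = 0.75 × (1 − e^(-1.534667)) = 0.75 × (1 − 0.215527) = 0.588355.

0.5884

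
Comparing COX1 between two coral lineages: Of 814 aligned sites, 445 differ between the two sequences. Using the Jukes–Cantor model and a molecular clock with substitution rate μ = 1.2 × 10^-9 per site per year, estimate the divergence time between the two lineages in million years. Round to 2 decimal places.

p = 445/814 ≈ 0.546683.
d = −(3/4) ln(1 − 4p/3) = −0.75 ln(1 − 0.728911) = −0.75 ln(0.271089)
  = −0.75 × (-1.305308) = 0.978981 substitutions/site.
Under a molecular clock d = 2μt, so t = d/(2μ) = 0.978981 / (2 × 1.2 × 10^-9) = 407.91 million years.

407.91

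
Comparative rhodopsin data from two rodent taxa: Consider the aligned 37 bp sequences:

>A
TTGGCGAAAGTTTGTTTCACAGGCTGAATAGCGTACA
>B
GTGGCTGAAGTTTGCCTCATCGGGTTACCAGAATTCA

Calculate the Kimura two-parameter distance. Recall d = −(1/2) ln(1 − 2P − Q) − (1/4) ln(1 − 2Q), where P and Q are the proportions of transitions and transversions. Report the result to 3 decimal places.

Of 37 sites, 6 differences are transitions and 8 are transversions, so P = 6/37 ≈ 0.162162 and Q = 8/37 ≈ 0.216216.
Under the Kimura two-parameter model, d = −½ ln(1 − 2P − Q) − ¼ ln(1 − 2Q).
1 − 2P − Q = 0.45946, giving −½ ln(0.45946) = 0.388852.
1 − 2Q = 0.567568, giving −¼ ln(0.567568) = 0.141599.
d = 0.388852 + 0.141599 = 0.530451.

0.530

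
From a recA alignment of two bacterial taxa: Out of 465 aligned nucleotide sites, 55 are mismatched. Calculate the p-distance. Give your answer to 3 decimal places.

0.118

p = 55/465 = 0.118279… ≈ 0.118 (to 3 d.p.).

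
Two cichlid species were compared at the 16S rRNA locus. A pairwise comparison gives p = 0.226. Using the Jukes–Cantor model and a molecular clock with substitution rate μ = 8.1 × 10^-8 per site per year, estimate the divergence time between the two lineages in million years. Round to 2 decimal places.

d = −(3/4) ln(1 − 4p/3) = −0.75 ln(1 − 0.301333) = −0.75 ln(0.698667)
  = −0.75 × (-0.358581) = 0.268936 substitutions/site.
Under a molecular clock d = 2μt, so t = d/(2μ) = 0.268936 / (2 × 8.1 × 10^-8) = 1.66 million years.

1.66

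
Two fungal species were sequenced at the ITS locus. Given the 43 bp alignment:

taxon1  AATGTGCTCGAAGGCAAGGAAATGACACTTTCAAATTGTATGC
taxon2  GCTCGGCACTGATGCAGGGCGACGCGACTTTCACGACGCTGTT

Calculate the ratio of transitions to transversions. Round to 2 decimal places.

0.64

Transitions are A↔G and C↔T; transversions are all other mismatches.
Transitions: 9. Transversions: 14.
R = 9/14 = 0.642857… ≈ 0.64 (to 2 d.p.).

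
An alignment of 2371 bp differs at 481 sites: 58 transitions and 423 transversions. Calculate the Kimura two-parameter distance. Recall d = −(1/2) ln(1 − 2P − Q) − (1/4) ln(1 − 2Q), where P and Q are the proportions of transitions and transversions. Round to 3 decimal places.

0.239

P = 58/2371 ≈ 0.024462 and Q = 423/2371 ≈ 0.178406.
Under the Kimura two-parameter model, d = −½ ln(1 − 2P − Q) − ¼ ln(1 − 2Q).
1 − 2P − Q = 0.77267, giving −½ ln(0.77267) = 0.128952.
1 − 2Q = 0.643188, giving −¼ ln(0.643188) = 0.110330.
d = 0.128952 + 0.110330 = 0.239282.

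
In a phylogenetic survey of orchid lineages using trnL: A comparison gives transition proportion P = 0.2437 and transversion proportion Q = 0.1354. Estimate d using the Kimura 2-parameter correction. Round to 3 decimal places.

Under the Kimura two-parameter model, d = −½ ln(1 − 2P − Q) − ¼ ln(1 − 2Q).
1 − 2P − Q = 0.3772, giving −½ ln(0.3772) = 0.487490.
1 − 2Q = 0.7292, giving −¼ ln(0.7292) = 0.078952.
d = 0.487490 + 0.078952 = 0.566442.

0.566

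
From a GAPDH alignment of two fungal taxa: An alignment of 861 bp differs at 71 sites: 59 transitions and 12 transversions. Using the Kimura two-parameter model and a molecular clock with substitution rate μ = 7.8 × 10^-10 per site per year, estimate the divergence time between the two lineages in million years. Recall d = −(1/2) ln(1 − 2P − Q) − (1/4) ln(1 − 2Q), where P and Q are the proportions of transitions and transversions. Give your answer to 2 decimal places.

56.99

P = 59/861 ≈ 0.068525 and Q = 12/861 ≈ 0.013937.
Under the Kimura two-parameter model, d = −½ ln(1 − 2P − Q) − ¼ ln(1 − 2Q).
1 − 2P − Q = 0.849013, giving −½ ln(0.849013) = 0.081840.
1 − 2Q = 0.972126, giving −¼ ln(0.972126) = 0.007067.
d = 0.081840 + 0.007067 = 0.088907.
Under a molecular clock d = 2μt, so t = d/(2μ) = 0.088907 / (2 × 7.8 × 10^-10) = 56.99 million years.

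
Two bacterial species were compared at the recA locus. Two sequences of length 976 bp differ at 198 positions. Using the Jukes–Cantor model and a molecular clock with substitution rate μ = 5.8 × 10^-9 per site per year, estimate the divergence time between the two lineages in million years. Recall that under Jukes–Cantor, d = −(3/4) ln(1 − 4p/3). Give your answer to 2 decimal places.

p = 198/976 ≈ 0.202869.
d = −(3/4) ln(1 − 4p/3) = −0.75 ln(1 − 0.270492) = −0.75 ln(0.729508)
  = −0.75 × (-0.315385) = 0.236539 substitutions/site.
Under a molecular clock d = 2μt, so t = d/(2μ) = 0.236539 / (2 × 5.8 × 10^-9) = 20.39 million years.

20.39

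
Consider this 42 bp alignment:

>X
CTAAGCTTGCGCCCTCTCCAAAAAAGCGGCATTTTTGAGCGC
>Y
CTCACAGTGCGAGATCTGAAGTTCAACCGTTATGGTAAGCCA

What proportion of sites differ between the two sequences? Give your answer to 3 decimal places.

0.548

The sequences differ at 23 of 42 positions.
p = 23/42 = 0.547619… ≈ 0.548 (to 3 d.p.).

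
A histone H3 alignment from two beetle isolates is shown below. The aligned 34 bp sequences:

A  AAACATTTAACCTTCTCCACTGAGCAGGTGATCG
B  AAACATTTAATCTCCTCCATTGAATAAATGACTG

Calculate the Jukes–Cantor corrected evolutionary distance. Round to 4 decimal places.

0.3265

The sequences differ at 9 of 34 sites (11, 14, 20, 24, 25, 27, 28, 32, 33), so p = 9/34 ≈ 0.264706.
d = −(3/4) ln(1 − 4p/3) = −0.75 ln(1 − 0.352941) = −0.75 ln(0.647059)
  = −0.75 × (-0.435318) = 0.326489 substitutions/site.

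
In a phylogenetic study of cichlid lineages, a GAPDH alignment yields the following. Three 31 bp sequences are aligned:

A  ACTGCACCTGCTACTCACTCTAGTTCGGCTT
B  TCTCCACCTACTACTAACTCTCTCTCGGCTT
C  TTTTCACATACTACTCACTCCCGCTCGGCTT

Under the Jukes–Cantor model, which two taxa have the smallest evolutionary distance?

B and C

A–B: 7/31 differ, p = 0.226, d = 0.269.
A–C: 8/31 differ, p = 0.258, d = 0.316.
B–C: 6/31 differ, p = 0.194, d = 0.224.
The smallest distance is between B and C.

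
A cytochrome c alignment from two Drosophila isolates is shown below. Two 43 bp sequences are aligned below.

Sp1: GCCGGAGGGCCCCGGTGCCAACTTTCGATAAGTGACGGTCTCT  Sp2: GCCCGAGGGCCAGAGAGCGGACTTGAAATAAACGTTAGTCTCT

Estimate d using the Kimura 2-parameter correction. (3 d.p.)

0.475

Of 43 sites, 7 differences are transitions and 8 are transversions, so P = 7/43 ≈ 0.162791 and Q = 8/43 ≈ 0.186047.
Under the Kimura two-parameter model, d = −½ ln(1 − 2P − Q) − ¼ ln(1 − 2Q).
1 − 2P − Q = 0.488371, giving −½ ln(0.488371) = 0.358340.
1 − 2Q = 0.627906, giving −¼ ln(0.627906) = 0.116341.
d = 0.358340 + 0.116341 = 0.474681.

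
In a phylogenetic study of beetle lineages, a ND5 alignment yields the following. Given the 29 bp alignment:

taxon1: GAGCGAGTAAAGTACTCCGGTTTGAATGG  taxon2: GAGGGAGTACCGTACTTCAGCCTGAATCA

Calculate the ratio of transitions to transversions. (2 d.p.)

1.25

Transitions are A↔G and C↔T; transversions are all other mismatches.
Transitions: 5. Transversions: 4.
R = 5/4 = 1.25.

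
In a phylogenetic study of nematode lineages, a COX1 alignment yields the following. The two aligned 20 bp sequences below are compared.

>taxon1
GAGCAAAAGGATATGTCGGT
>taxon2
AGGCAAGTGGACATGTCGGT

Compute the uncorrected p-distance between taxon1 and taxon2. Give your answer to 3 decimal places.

0.250

The sequences differ at 5 of 20 positions (sites 1, 2, 7, 8, 12).
p = 5/20 = 0.250.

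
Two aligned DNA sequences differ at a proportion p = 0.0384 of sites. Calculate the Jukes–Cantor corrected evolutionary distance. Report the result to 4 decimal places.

0.0394

d = −(3/4) ln(1 − 4p/3) = −0.75 ln(1 − 0.0512) = −0.75 ln(0.9488)
  = −0.75 × (-0.052557) = 0.039418 substitutions/site.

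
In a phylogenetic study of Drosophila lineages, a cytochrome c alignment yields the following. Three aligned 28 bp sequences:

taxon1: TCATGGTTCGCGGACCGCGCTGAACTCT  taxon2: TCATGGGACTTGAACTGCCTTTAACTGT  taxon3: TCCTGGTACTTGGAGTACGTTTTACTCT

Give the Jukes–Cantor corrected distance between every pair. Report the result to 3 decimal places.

d(taxon1,taxon2) = 0.485, d(taxon1,taxon3) = 0.485, d(taxon2,taxon3) = 0.360

taxon1–taxon2: 10/28 sites differ → p ≈ 0.357143, d = −0.75 ln(1 − 0.476191) = 0.484971 ≈ 0.485.
taxon1–taxon3: 10/28 sites differ → p ≈ 0.357143, d = −0.75 ln(1 − 0.476191) = 0.484971 ≈ 0.485.
taxon2–taxon3: 8/28 sites differ → p ≈ 0.285714, d = −0.75 ln(1 − 0.380952) = 0.359679 ≈ 0.360.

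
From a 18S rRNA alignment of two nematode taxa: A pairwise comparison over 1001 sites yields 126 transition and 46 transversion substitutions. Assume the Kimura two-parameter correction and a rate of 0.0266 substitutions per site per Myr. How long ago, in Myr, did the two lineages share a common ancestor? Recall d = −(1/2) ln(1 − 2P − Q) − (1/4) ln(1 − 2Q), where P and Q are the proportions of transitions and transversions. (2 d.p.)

3.77

P = 126/1001 ≈ 0.125874 and Q = 46/1001 ≈ 0.045954.
Under the Kimura two-parameter model, d = −½ ln(1 − 2P − Q) − ¼ ln(1 − 2Q).
1 − 2P − Q = 0.702298, giving −½ ln(0.702298) = 0.176699.
1 − 2Q = 0.908092, giving −¼ ln(0.908092) = 0.024102.
d = 0.176699 + 0.024102 = 0.200801.
Under a molecular clock d = 2μt, so t = d/(2μ) = 0.200801 / (2 × 0.0266) = 3.77 Myr.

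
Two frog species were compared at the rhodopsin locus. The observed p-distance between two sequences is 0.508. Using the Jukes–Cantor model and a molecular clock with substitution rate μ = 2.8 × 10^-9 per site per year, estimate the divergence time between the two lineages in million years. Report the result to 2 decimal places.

d = −(3/4) ln(1 − 4p/3) = −0.75 ln(1 − 0.677333) = −0.75 ln(0.322667)
  = −0.75 × (-1.131134) = 0.848351 substitutions/site.
Under a molecular clock d = 2μt, so t = d/(2μ) = 0.848351 / (2 × 2.8 × 10^-9) = 151.49 million years.

151.49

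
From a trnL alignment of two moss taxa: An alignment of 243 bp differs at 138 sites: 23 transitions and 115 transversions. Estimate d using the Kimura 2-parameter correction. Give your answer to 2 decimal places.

1.28

P = 23/243 ≈ 0.09465 and Q = 115/243 ≈ 0.473251.
Under the Kimura two-parameter model, d = −½ ln(1 − 2P − Q) − ¼ ln(1 − 2Q).
1 − 2P − Q = 0.337449, giving −½ ln(0.337449) = 0.543170.
1 − 2Q = 0.053498, giving −¼ ln(0.053498) = 0.732028.
d = 0.543170 + 0.732028 = 1.275198.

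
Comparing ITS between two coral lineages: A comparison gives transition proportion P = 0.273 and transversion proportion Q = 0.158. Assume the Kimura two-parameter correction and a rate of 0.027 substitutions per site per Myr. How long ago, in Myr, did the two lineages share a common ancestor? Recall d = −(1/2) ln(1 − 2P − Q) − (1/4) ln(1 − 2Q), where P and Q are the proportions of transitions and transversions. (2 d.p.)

13.03

Under the Kimura two-parameter model, d = −½ ln(1 − 2P − Q) − ¼ ln(1 − 2Q).
1 − 2P − Q = 0.296, giving −½ ln(0.296) = 0.608698.
1 − 2Q = 0.684, giving −¼ ln(0.684) = 0.094949.
d = 0.608698 + 0.094949 = 0.703647.
Under a molecular clock d = 2μt, so t = d/(2μ) = 0.703647 / (2 × 0.027) = 13.03 Myr.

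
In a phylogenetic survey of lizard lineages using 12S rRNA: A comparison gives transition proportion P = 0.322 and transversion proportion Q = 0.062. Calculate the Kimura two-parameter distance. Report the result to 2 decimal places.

0.65

Under the Kimura two-parameter model, d = −½ ln(1 − 2P − Q) − ¼ ln(1 − 2Q).
1 − 2P − Q = 0.294, giving −½ ln(0.294) = 0.612088.
1 − 2Q = 0.876, giving −¼ ln(0.876) = 0.033097.
d = 0.612088 + 0.033097 = 0.645185.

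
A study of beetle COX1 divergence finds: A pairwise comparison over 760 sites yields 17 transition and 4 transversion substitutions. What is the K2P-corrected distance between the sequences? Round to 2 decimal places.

P = 17/760 ≈ 0.022368 and Q = 4/760 ≈ 0.005263.
Under the Kimura two-parameter model, d = −½ ln(1 − 2P − Q) − ¼ ln(1 − 2Q).
1 − 2P − Q = 0.950001, giving −½ ln(0.950001) = 0.025646.
1 − 2Q = 0.989474, giving −¼ ln(0.989474) = 0.002645.
d = 0.025646 + 0.002645 = 0.028291.

0.03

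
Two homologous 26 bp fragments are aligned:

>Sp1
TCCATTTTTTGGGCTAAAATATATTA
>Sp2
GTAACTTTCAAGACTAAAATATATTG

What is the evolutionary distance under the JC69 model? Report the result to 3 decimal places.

The sequences differ at 9 of 26 sites (1, 2, 3, 5, 9, 10, 11, 13, 26), so p = 9/26 ≈ 0.346154.
d = −(3/4) ln(1 − 4p/3) = −0.75 ln(1 − 0.461539) = −0.75 ln(0.538461)
  = −0.75 × (-0.619040) = 0.464280 substitutions/site.

0.464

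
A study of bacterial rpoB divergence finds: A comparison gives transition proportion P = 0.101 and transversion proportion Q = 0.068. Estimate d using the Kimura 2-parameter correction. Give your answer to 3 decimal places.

Under the Kimura two-parameter model, d = −½ ln(1 − 2P − Q) − ¼ ln(1 − 2Q).
1 − 2P − Q = 0.73, giving −½ ln(0.73) = 0.157355.
1 − 2Q = 0.864, giving −¼ ln(0.864) = 0.036546.
d = 0.157355 + 0.036546 = 0.193901.

0.194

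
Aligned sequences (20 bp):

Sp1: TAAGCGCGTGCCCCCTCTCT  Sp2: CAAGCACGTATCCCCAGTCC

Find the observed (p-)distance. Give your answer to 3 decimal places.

0.350

The sequences differ at 7 of 20 positions (sites 1, 6, 10, 11, 16, 17, 20).
p = 7/20 = 0.350.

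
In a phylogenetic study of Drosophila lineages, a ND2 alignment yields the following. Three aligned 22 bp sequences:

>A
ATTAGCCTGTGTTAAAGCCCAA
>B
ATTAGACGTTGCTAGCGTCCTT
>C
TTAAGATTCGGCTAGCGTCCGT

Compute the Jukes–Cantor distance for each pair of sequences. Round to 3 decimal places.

A–B: 9/22 sites differ → p ≈ 0.409091, d = −0.75 ln(1 − 0.545455) = 0.591344 ≈ 0.591.
A–C: 12/22 sites differ → p ≈ 0.545455, d = −0.75 ln(1 − 0.727273) = 0.974463 ≈ 0.974.
B–C: 7/22 sites differ → p ≈ 0.318182, d = −0.75 ln(1 − 0.424243) = 0.414052 ≈ 0.414.

d(A,B) = 0.591, d(A,C) = 0.974, d(B,C) = 0.414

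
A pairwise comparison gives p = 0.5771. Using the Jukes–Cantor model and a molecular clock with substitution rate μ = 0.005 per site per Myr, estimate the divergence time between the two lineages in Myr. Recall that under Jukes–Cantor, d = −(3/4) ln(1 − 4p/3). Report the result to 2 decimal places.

d = −(3/4) ln(1 − 4p/3) = −0.75 ln(1 − 0.769467) = −0.75 ln(0.230533)
  = −0.75 × (-1.467361) = 1.100521 substitutions/site.
Under a molecular clock d = 2μt, so t = d/(2μ) = 1.100521 / (2 × 0.005) = 110.05 Myr.

110.05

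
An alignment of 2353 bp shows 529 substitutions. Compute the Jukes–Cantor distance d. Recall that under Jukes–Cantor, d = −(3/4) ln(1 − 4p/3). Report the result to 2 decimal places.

0.27

p = 529/2353 ≈ 0.224819.
d = −(3/4) ln(1 − 4p/3) = −0.75 ln(1 − 0.299759) = −0.75 ln(0.700241)
  = −0.75 × (-0.356331) = 0.267248 substitutions/site.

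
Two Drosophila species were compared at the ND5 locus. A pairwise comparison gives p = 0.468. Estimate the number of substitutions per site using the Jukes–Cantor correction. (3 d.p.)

d = −(3/4) ln(1 − 4p/3) = −0.75 ln(1 − 0.624) = −0.75 ln(0.376)
  = −0.75 × (-0.978166) = 0.733625 substitutions/site.

0.734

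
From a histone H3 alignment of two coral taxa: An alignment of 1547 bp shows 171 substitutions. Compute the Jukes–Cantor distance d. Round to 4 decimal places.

p = 171/1547 ≈ 0.110537.
d = −(3/4) ln(1 − 4p/3) = −0.75 ln(1 − 0.147383) = −0.75 ln(0.852617)
  = −0.75 × (-0.159445) = 0.119584 substitutions/site.

0.1196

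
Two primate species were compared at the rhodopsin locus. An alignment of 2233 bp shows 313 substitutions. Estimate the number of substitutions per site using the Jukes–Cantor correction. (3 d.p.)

0.155

p = 313/2233 ≈ 0.14017.
d = −(3/4) ln(1 − 4p/3) = −0.75 ln(1 − 0.186893) = −0.75 ln(0.813107)
  = −0.75 × (-0.206893) = 0.155170 substitutions/site.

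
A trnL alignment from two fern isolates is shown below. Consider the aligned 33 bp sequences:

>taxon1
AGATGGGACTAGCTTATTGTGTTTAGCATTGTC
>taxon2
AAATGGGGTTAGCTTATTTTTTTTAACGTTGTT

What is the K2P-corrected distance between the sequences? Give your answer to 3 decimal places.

Of 33 sites, 6 differences are transitions and 2 are transversions, so P = 6/33 ≈ 0.181818 and Q = 2/33 ≈ 0.060606.
Under the Kimura two-parameter model, d = −½ ln(1 − 2P − Q) − ¼ ln(1 − 2Q).
1 − 2P − Q = 0.575758, giving −½ ln(0.575758) = 0.276034.
1 − 2Q = 0.878788, giving −¼ ln(0.878788) = 0.032303.
d = 0.276034 + 0.032303 = 0.308337.

0.308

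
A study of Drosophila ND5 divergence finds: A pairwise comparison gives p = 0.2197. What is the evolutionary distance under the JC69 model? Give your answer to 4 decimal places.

d = −(3/4) ln(1 − 4p/3) = −0.75 ln(1 − 0.292933) = −0.75 ln(0.707067)
  = −0.75 × (-0.346630) = 0.259973 substitutions/site.

0.2600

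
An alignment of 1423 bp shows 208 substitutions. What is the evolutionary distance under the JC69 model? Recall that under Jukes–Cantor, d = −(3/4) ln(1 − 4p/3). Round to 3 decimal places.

p = 208/1423 ≈ 0.14617.
d = −(3/4) ln(1 − 4p/3) = −0.75 ln(1 − 0.194893) = −0.75 ln(0.805107)
  = −0.75 × (-0.216780) = 0.162585 substitutions/site.

0.163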